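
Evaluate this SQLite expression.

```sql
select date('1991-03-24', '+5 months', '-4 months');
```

Adding +5 months to 1991-03-24 gives 1991-08-24.
Adding -4 months to 1991-08-24 gives 1991-04-24.

1991-04-24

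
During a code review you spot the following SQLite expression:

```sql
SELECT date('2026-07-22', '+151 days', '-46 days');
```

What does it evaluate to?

Applying '+151 days' to 2026-07-22: counting 151 days forward gives 2026-12-20.
Applying '-46 days' to 2026-12-20: counting 46 days back gives 2026-11-04.

2026-11-04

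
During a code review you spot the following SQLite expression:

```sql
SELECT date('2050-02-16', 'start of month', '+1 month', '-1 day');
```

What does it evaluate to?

`start of month` rewinds 2050-02-16 to 2050-02-01.
Adding +1 month to 2050-02-01 gives 2050-03-01.
Going back 1 day from 2050-03-01 reaches 2050-02-28 (last day of February, 28 days).

2050-02-28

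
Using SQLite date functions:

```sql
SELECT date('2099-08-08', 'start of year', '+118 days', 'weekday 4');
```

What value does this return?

2099-04-30

`start of year` rewinds 2099-08-08 to 2099-01-01.
Applying '+118 days' to 2099-01-01: counting 118 days forward gives 2099-04-29.
`weekday 4` advances to the next Thursday; 2099-04-29 is a Wednesday, so it moves forward to 2099-04-30.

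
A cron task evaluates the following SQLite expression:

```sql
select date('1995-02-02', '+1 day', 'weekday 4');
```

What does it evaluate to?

1995-02-09

Advancing 1 more day within February lands on 1995-02-03.
`weekday 4` advances to the next Thursday; 1995-02-03 is a Friday, so it moves forward to 1995-02-09.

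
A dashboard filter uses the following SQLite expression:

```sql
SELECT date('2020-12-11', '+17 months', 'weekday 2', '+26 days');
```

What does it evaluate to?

Adding +17 months to 2020-12-11 gives 2022-05-11.
`weekday 2` advances to the next Tuesday; 2022-05-11 is a Wednesday, so it moves forward to 2022-05-17.
May 2022 has 31 days; 14 remain after the 17th, so 15 days reach 2022-06-01.
Advancing 11 more days within June lands on 2022-06-12.

2022-06-12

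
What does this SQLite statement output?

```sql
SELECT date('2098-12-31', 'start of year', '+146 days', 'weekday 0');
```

2098-06-01

`start of year` rewinds 2098-12-31 to 2098-01-01.
Applying '+146 days' to 2098-01-01: counting 146 days forward gives 2098-05-27.
`weekday 0` advances to the next Sunday; 2098-05-27 is a Tuesday, so it moves forward to 2098-06-01.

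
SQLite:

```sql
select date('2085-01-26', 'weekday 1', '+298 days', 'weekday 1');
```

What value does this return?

2085-11-26

`weekday 1` advances to the next Monday; 2085-01-26 is a Friday, so it moves forward to 2085-01-29.
Applying '+298 days' to 2085-01-29: counting 298 days forward gives 2085-11-23.
`weekday 1` advances to the next Monday; 2085-11-23 is a Friday, so it moves forward to 2085-11-26.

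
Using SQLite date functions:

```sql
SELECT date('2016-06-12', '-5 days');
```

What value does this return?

Going back 5 days within June lands on 2016-06-07.

2016-06-07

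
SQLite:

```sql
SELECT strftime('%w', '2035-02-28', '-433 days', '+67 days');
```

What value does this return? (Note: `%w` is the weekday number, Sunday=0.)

1

First apply '-433 days', '+67 days': 2035-02-28 → 2034-02-27.
2034-02-27 is a Monday; with Sunday=0 that is 1.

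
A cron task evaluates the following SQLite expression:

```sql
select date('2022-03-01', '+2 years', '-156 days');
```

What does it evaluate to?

Adding +2 years to 2022-03-01 gives 2024-03-01.
Applying '-156 days' to 2024-03-01: counting 156 days back gives 2023-09-27.

2023-09-27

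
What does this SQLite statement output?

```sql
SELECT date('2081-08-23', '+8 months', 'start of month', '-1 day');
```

2082-03-31

Adding +8 months to 2081-08-23 gives 2082-04-23.
`start of month` rewinds 2082-04-23 to 2082-04-01.
Going back 1 day from 2082-04-01 reaches 2082-03-31 (last day of March, 31 days).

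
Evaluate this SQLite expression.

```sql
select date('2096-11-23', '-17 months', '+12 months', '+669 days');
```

2098-04-23

Adding -17 months to 2096-11-23 gives 2095-06-23.
Adding +12 months to 2095-06-23 gives 2096-06-23.
Applying '+669 days' to 2096-06-23: counting 669 days forward gives 2098-04-23.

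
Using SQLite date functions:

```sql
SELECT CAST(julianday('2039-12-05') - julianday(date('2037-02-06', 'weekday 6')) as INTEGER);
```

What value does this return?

1031

`weekday 6` advances to the next Saturday; 2037-02-06 is a Friday, so it moves forward to 2037-02-07.
21 days remain in February 2037 after the 7th (28 − 7).
Full months from March 2037 through November 2039 contribute their day counts.
Then 5 days into December 2039.
Total: 21 + 31 + 30 + 31 + 30 + 31 + 31 + 30 + 31 + 30 + 31 + 31 + 28 + 31 + 30 + 31 + 30 + 31 + 31 + 30 + 31 + 30 + 31 + 31 + 28 + 31 + 30 + 31 + 30 + 31 + 31 + 30 + 31 + 30 + 5 = 1031.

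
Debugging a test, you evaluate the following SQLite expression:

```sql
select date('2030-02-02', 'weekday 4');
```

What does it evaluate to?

`weekday 4` advances to the next Thursday; 2030-02-02 is a Saturday, so it moves forward to 2030-02-07.

2030-02-07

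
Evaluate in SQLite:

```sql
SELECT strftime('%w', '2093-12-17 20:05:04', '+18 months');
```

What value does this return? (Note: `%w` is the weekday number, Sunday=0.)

First apply '+18 months': 2093-12-17 20:05:04 → 2095-06-17 20:05:04.
2095-06-17 is a Friday; with Sunday=0 that is 5.

5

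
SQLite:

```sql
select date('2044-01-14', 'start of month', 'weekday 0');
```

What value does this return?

`start of month` rewinds 2044-01-14 to 2044-01-01.
`weekday 0` advances to the next Sunday; 2044-01-01 is a Friday, so it moves forward to 2044-01-03.

2044-01-03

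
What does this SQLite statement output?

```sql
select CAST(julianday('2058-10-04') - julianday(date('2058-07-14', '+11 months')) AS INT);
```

-253

Adding +11 months to 2058-07-14 gives 2059-06-14.
27 days remain in October 2058 after the 4th (31 − 4).
Full months from November 2058 through May 2059 contribute their day counts.
Then 14 days into June 2059.
Total: 27 + 30 + 31 + 31 + 28 + 31 + 30 + 31 + 14 = 253.
The subtraction is earlier − later, so the result is −253 → -253.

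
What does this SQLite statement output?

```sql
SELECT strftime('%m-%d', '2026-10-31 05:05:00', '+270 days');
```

07-28

First apply '+270 days': 2026-10-31 05:05:00 → 2027-07-28 05:05:00.
`%m-%d` extracts the month-day: 07-28.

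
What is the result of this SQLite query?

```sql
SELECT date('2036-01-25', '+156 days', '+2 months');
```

Applying '+156 days' to 2036-01-25: counting 156 days forward gives 2036-06-29.
Adding +2 months to 2036-06-29 gives 2036-08-29.

2036-08-29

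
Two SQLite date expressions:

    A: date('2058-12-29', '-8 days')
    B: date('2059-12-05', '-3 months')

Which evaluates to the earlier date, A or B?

A = 2058-12-21.
B = 2059-09-05.
A is earlier.

A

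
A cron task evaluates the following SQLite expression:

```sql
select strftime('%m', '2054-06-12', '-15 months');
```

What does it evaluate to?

First apply '-15 months': 2054-06-12 → 2053-03-12.
`%m` extracts the 2-digit month (01-12): 03.

03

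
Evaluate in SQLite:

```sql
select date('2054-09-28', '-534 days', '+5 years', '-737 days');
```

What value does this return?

2056-04-05

Applying '-534 days' to 2054-09-28: counting 534 days back gives 2053-04-12.
Adding +5 years to 2053-04-12 gives 2058-04-12.
Applying '-737 days' to 2058-04-12: counting 737 days back gives 2056-04-05.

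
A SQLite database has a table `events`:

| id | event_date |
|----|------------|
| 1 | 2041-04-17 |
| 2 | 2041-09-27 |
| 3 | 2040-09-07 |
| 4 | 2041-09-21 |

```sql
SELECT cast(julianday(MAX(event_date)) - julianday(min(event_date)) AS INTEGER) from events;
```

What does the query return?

385

MIN = 2040-09-07, MAX = 2041-09-27.
23 days remain in September 2040 after the 7th (30 − 7).
Full months from October 2040 through August 2041 contribute their day counts.
Then 27 days into September 2041.
Total: 23 + 31 + 30 + 31 + 31 + 28 + 31 + 30 + 31 + 30 + 31 + 31 + 27 = 385.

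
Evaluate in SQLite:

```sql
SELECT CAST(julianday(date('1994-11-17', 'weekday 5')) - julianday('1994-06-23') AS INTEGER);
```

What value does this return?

148

`weekday 5` advances to the next Friday; 1994-11-17 is a Thursday, so it moves forward to 1994-11-18.
7 days remain in June 1994 after the 23rd (30 − 23).
July 1994: 31 days.
August 1994: 31 days.
September 1994: 30 days.
October 1994: 31 days.
Then 18 days into November 1994.
Total: 7 + 31 + 31 + 30 + 31 + 18 = 148.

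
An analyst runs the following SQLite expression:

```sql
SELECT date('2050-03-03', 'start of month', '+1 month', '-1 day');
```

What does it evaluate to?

2050-03-31

`start of month` rewinds 2050-03-03 to 2050-03-01.
Adding +1 month to 2050-03-01 gives 2050-04-01.
Going back 1 day from 2050-04-01 reaches 2050-03-31 (last day of March, 31 days).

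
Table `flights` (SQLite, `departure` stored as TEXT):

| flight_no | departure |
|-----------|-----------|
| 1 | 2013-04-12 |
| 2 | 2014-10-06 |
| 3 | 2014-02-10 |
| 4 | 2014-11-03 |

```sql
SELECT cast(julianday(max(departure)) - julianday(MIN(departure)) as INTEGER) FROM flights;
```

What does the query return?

MIN = 2013-04-12, MAX = 2014-11-03.
18 days remain in April 2013 after the 12th (30 − 12).
Full months from May 2013 through October 2014 contribute their day counts.
Then 3 days into November 2014.
Total: 18 + 31 + 30 + 31 + 31 + 30 + 31 + 30 + 31 + 31 + 28 + 31 + 30 + 31 + 30 + 31 + 31 + 30 + 31 + 3 = 570.

570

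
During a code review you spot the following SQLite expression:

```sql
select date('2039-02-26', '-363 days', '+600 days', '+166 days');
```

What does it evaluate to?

2040-04-04

Applying '-363 days' to 2039-02-26: counting 363 days back gives 2038-02-28.
Applying '+600 days' to 2038-02-28: counting 600 days forward gives 2039-10-21.
Applying '+166 days' to 2039-10-21: counting 166 days forward gives 2040-04-04.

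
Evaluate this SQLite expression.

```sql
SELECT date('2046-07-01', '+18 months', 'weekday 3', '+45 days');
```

Adding +18 months to 2046-07-01 gives 2048-01-01.
`weekday 3` advances to the next Wednesday; 2048-01-01 is already a Wednesday, so it stays at 2048-01-01.
Applying '+45 days' to 2048-01-01: counting 45 days forward gives 2048-02-15.

2048-02-15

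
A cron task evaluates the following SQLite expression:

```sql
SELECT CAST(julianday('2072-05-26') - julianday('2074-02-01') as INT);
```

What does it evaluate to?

-616

5 days remain in May 2072 after the 26th (31 − 26).
Full months from June 2072 through January 2074 contribute their day counts.
Then 1 day into February 2074.
Total: 5 + 30 + 31 + 31 + 30 + 31 + 30 + 31 + 31 + 28 + 31 + 30 + 31 + 30 + 31 + 31 + 30 + 31 + 30 + 31 + 31 + 1 = 616.
The subtraction is earlier − later, so the result is −616 → -616.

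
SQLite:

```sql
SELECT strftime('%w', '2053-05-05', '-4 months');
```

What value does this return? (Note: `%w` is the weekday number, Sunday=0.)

0

First apply '-4 months': 2053-05-05 → 2053-01-05.
2053-01-05 is a Sunday; with Sunday=0 that is 0.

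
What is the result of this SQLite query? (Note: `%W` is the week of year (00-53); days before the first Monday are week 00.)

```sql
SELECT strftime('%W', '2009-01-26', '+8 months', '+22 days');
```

41

First apply '+8 months', '+22 days': 2009-01-26 → 2009-10-18.
2009-10-18 is a Sunday. SQLite's %W counts Mondays since the year started; the result is 41.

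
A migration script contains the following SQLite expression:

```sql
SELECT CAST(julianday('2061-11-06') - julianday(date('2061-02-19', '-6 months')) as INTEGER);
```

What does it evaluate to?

444

Adding -6 months to 2061-02-19 gives 2060-08-19.
12 days remain in August 2060 after the 19th (31 − 19).
Full months from September 2060 through October 2061 contribute their day counts.
Then 6 days into November 2061.
Total: 12 + 30 + 31 + 30 + 31 + 31 + 28 + 31 + 30 + 31 + 30 + 31 + 31 + 30 + 31 + 6 = 444.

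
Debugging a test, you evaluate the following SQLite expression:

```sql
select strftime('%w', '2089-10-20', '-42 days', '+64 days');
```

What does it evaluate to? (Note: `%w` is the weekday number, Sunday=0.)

First apply '-42 days', '+64 days': 2089-10-20 → 2089-11-11.
2089-11-11 is a Friday; with Sunday=0 that is 5.

5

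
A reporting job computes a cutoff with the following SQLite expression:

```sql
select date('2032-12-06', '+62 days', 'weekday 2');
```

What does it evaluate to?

Applying '+62 days' to 2032-12-06: counting 62 days forward gives 2033-02-06.
`weekday 2` advances to the next Tuesday; 2033-02-06 is a Sunday, so it moves forward to 2033-02-08.

2033-02-08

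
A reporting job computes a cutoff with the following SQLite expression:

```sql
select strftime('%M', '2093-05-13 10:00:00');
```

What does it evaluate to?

`%M` extracts the 2-digit minute: 00.

00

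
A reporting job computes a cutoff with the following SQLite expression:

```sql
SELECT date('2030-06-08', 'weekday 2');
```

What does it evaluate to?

2030-06-11

`weekday 2` advances to the next Tuesday; 2030-06-08 is a Saturday, so it moves forward to 2030-06-11.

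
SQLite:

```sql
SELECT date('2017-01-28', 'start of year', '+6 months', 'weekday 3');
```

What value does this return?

`start of year` rewinds 2017-01-28 to 2017-01-01.
Adding +6 months to 2017-01-01 gives 2017-07-01.
`weekday 3` advances to the next Wednesday; 2017-07-01 is a Saturday, so it moves forward to 2017-07-05.

2017-07-05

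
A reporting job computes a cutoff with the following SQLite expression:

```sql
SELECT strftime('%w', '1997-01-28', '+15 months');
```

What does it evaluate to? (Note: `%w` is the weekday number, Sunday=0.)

2

First apply '+15 months': 1997-01-28 → 1998-04-28.
1998-04-28 is a Tuesday; with Sunday=0 that is 2.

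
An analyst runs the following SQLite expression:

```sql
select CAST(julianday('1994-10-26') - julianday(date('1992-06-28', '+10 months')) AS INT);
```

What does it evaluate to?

546

Adding +10 months to 1992-06-28 gives 1993-04-28.
2 days remain in April 1993 after the 28th (30 − 28).
Full months from May 1993 through September 1994 contribute their day counts.
Then 26 days into October 1994.
Total: 2 + 31 + 30 + 31 + 31 + 30 + 31 + 30 + 31 + 31 + 28 + 31 + 30 + 31 + 30 + 31 + 31 + 30 + 26 = 546.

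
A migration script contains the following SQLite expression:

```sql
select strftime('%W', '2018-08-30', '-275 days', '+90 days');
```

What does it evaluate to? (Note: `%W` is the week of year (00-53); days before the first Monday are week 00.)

09

First apply '-275 days', '+90 days': 2018-08-30 → 2018-02-26.
2018-02-26 is a Monday. SQLite's %W counts Mondays since the year started; the result is 09.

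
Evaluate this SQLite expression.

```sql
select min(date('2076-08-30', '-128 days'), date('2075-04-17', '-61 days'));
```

date('2076-08-30', '-128 days') → 2076-04-24.
date('2075-04-17', '-61 days') → 2075-02-15.
Earlier of the two is 2075-02-15.

2075-02-15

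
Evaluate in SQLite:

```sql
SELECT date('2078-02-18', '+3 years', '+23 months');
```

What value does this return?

Adding +3 years to 2078-02-18 gives 2081-02-18.
Adding +23 months to 2081-02-18 gives 2083-01-18.

2083-01-18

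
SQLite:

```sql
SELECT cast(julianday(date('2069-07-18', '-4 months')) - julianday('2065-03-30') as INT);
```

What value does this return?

Adding -4 months to 2069-07-18 gives 2069-03-18.
1 day remains in March 2065 after the 30th (31 − 30).
Full months from April 2065 through February 2069 contribute their day counts.
Then 18 days into March 2069.
Total: 1 + 30 + 31 + 30 + 31 + 31 + 30 + 31 + 30 + 31 + 31 + 28 + 31 + 30 + 31 + 30 + 31 + 31 + 30 + 31 + 30 + 31 + 31 + 28 + 31 + 30 + 31 + 30 + 31 + 31 + 30 + 31 + 30 + 31 + 31 + 29 + 31 + 30 + 31 + 30 + 31 + 31 + 30 + 31 + 30 + 31 + 31 + 28 + 18 = 1449.

1449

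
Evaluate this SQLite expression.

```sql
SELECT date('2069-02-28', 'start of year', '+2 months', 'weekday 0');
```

`start of year` rewinds 2069-02-28 to 2069-01-01.
Adding +2 months to 2069-01-01 gives 2069-03-01.
`weekday 0` advances to the next Sunday; 2069-03-01 is a Friday, so it moves forward to 2069-03-03.

2069-03-03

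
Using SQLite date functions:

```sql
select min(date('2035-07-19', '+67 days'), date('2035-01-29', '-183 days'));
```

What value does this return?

date('2035-07-19', '+67 days') → 2035-09-24.
date('2035-01-29', '-183 days') → 2034-07-30.
Earlier of the two is 2034-07-30.

2034-07-30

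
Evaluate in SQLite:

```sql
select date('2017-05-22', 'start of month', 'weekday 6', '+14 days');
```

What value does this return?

`start of month` rewinds 2017-05-22 to 2017-05-01.
`weekday 6` advances to the next Saturday; 2017-05-01 is a Monday, so it moves forward to 2017-05-06.
Advancing 14 more days within May lands on 2017-05-20.

2017-05-20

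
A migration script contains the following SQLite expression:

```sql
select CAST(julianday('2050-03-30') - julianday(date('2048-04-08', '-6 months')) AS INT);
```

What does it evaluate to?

904

Adding -6 months to 2048-04-08 gives 2047-10-08.
23 days remain in October 2047 after the 8th (31 − 8).
Full months from November 2047 through February 2050 contribute their day counts.
Then 30 days into March 2050.
Total: 23 + 30 + 31 + 31 + 29 + 31 + 30 + 31 + 30 + 31 + 31 + 30 + 31 + 30 + 31 + 31 + 28 + 31 + 30 + 31 + 30 + 31 + 31 + 30 + 31 + 30 + 31 + 31 + 28 + 30 = 904.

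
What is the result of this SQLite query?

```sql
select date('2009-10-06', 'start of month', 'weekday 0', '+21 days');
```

`start of month` rewinds 2009-10-06 to 2009-10-01.
`weekday 0` advances to the next Sunday; 2009-10-01 is a Thursday, so it moves forward to 2009-10-04.
Advancing 21 more days within October lands on 2009-10-25.

2009-10-25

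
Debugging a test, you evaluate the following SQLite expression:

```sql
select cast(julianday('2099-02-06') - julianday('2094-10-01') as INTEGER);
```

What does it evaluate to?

1589

30 days remain in October 2094 after the 1st (31 − 1).
Full months from November 2094 through January 2099 contribute their day counts.
Then 6 days into February 2099.
Total: 30 + 30 + 31 + 31 + 28 + 31 + 30 + 31 + 30 + 31 + 31 + 30 + 31 + 30 + 31 + 31 + 29 + 31 + 30 + 31 + 30 + 31 + 31 + 30 + 31 + 30 + 31 + 31 + 28 + 31 + 30 + 31 + 30 + 31 + 31 + 30 + 31 + 30 + 31 + 31 + 28 + 31 + 30 + 31 + 30 + 31 + 31 + 30 + 31 + 30 + 31 + 31 + 6 = 1589.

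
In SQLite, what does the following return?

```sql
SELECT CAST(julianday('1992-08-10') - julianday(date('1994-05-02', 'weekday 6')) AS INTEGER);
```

-635

`weekday 6` advances to the next Saturday; 1994-05-02 is a Monday, so it moves forward to 1994-05-07.
21 days remain in August 1992 after the 10th (31 − 10).
Full months from September 1992 through April 1994 contribute their day counts.
Then 7 days into May 1994.
Total: 21 + 30 + 31 + 30 + 31 + 31 + 28 + 31 + 30 + 31 + 30 + 31 + 31 + 30 + 31 + 30 + 31 + 31 + 28 + 31 + 30 + 7 = 635.
The subtraction is earlier − later, so the result is −635 → -635.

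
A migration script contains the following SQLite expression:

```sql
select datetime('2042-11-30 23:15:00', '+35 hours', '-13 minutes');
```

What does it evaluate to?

+35 hours from 2042-11-30 23:15:00 is 2042-12-02 10:15:00 (crosses midnight).
-13 minutes from 2042-12-02 10:15:00 is 2042-12-02 10:02:00.

2042-12-02 10:02:00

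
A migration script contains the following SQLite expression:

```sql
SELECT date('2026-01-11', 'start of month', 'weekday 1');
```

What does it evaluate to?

`start of month` rewinds 2026-01-11 to 2026-01-01.
`weekday 1` advances to the next Monday; 2026-01-01 is a Thursday, so it moves forward to 2026-01-05.

2026-01-05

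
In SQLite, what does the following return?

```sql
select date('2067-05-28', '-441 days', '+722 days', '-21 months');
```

Applying '-441 days' to 2067-05-28: counting 441 days back gives 2066-03-13.
Applying '+722 days' to 2066-03-13: counting 722 days forward gives 2068-03-04.
Adding -21 months to 2068-03-04 gives 2066-06-04.

2066-06-04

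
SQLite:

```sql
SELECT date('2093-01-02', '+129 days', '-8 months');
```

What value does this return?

Applying '+129 days' to 2093-01-02: counting 129 days forward gives 2093-05-11.
Adding -8 months to 2093-05-11 gives 2092-09-11.

2092-09-11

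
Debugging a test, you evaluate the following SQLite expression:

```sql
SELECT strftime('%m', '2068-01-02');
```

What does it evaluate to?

`%m` extracts the 2-digit month (01-12): 01.

01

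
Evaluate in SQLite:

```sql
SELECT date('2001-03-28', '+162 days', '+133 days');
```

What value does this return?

2002-01-17

Applying '+162 days' to 2001-03-28: counting 162 days forward gives 2001-09-06.
Applying '+133 days' to 2001-09-06: counting 133 days forward gives 2002-01-17.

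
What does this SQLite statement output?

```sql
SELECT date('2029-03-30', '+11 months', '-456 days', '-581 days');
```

2027-04-30

Adding +11 months to 2029-03-30 targets 2030-02-30. February 2030 has only 28 days, so SQLite normalizes the 2-day overflow forward to 2030-03-02.
Applying '-456 days' to 2030-03-02: counting 456 days back gives 2028-12-01.
Applying '-581 days' to 2028-12-01: counting 581 days back gives 2027-04-30.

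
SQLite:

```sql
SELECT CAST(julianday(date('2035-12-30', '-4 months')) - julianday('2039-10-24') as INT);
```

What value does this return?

-1516

Adding -4 months to 2035-12-30 gives 2035-08-30.
1 day remains in August 2035 after the 30th (31 − 30).
Full months from September 2035 through September 2039 contribute their day counts.
Then 24 days into October 2039.
Total: 1 + 30 + 31 + 30 + 31 + 31 + 29 + 31 + 30 + 31 + 30 + 31 + 31 + 30 + 31 + 30 + 31 + 31 + 28 + 31 + 30 + 31 + 30 + 31 + 31 + 30 + 31 + 30 + 31 + 31 + 28 + 31 + 30 + 31 + 30 + 31 + 31 + 30 + 31 + 30 + 31 + 31 + 28 + 31 + 30 + 31 + 30 + 31 + 31 + 30 + 24 = 1516.
The subtraction is earlier − later, so the result is −1516 → -1516.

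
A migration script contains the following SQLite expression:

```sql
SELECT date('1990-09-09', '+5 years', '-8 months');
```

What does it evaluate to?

Adding +5 years to 1990-09-09 gives 1995-09-09.
Adding -8 months to 1995-09-09 gives 1995-01-09.

1995-01-09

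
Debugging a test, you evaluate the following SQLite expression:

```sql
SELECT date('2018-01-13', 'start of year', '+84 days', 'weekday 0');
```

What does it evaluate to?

`start of year` rewinds 2018-01-13 to 2018-01-01.
Applying '+84 days' to 2018-01-01: counting 84 days forward gives 2018-03-26.
`weekday 0` advances to the next Sunday; 2018-03-26 is a Monday, so it moves forward to 2018-04-01.

2018-04-01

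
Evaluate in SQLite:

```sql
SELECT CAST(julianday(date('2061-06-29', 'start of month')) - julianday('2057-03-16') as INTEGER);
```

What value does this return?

1538

`start of month` rewinds 2061-06-29 to 2061-06-01.
15 days remain in March 2057 after the 16th (31 − 16).
Full months from April 2057 through May 2061 contribute their day counts.
Then 1 day into June 2061.
Total: 15 + 30 + 31 + 30 + 31 + 31 + 30 + 31 + 30 + 31 + 31 + 28 + 31 + 30 + 31 + 30 + 31 + 31 + 30 + 31 + 30 + 31 + 31 + 28 + 31 + 30 + 31 + 30 + 31 + 31 + 30 + 31 + 30 + 31 + 31 + 29 + 31 + 30 + 31 + 30 + 31 + 31 + 30 + 31 + 30 + 31 + 31 + 28 + 31 + 30 + 31 + 1 = 1538.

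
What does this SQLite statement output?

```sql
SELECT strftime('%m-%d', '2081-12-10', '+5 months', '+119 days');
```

09-06

First apply '+5 months', '+119 days': 2081-12-10 → 2082-09-06.
`%m-%d` extracts the month-day: 09-06.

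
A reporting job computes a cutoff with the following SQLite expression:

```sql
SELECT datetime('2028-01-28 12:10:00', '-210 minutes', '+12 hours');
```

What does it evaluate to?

210 minutes = 3h 30m; -210 minutes from 2028-01-28 12:10:00 is 2028-01-28 08:40:00.
+12 hours from 2028-01-28 08:40:00 is 2028-01-28 20:40:00.

2028-01-28 20:40:00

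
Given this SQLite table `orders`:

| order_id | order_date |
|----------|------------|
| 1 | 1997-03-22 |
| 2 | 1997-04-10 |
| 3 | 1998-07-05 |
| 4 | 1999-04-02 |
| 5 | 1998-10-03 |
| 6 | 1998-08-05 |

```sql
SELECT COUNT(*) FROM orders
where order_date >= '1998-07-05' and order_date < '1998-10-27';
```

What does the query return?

Rows in [1998-07-05, 1998-10-27): 1998-07-05, 1998-10-03, 1998-08-05 → 3 rows.

3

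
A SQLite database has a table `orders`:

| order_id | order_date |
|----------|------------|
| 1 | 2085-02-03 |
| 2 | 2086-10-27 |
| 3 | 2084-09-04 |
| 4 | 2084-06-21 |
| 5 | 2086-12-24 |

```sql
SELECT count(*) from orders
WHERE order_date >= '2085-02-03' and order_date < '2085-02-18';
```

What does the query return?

Rows in [2085-02-03, 2085-02-18): 2085-02-03 → 1 row.

1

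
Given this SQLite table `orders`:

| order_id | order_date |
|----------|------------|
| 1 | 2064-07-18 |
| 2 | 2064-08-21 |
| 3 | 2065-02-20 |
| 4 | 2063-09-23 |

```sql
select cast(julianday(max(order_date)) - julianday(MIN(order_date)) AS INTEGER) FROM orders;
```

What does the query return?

MIN = 2063-09-23, MAX = 2065-02-20.
7 days remain in September 2063 after the 23rd (30 − 23).
Full months from October 2063 through January 2065 contribute their day counts.
Then 20 days into February 2065.
Total: 7 + 31 + 30 + 31 + 31 + 29 + 31 + 30 + 31 + 30 + 31 + 31 + 30 + 31 + 30 + 31 + 31 + 20 = 516.

516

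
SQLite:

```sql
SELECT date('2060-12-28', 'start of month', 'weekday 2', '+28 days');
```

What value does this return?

`start of month` rewinds 2060-12-28 to 2060-12-01.
`weekday 2` advances to the next Tuesday; 2060-12-01 is a Wednesday, so it moves forward to 2060-12-07.
December 2060 has 31 days; 24 remain after the 7th, so 25 days reach 2061-01-01.
Advancing 3 more days within January lands on 2061-01-04.

2061-01-04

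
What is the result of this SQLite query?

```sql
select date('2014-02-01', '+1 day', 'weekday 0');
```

2014-02-02

Advancing 1 more day within February lands on 2014-02-02.
`weekday 0` advances to the next Sunday; 2014-02-02 is already a Sunday, so it stays at 2014-02-02.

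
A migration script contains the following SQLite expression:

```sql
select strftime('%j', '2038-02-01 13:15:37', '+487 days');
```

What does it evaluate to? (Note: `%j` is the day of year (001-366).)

154

First apply '+487 days': 2038-02-01 13:15:37 → 2039-06-03 13:15:37.
Day-of-year for 2039-06-03: days since 2039-01-01 inclusive = 154, zero-padded to 154.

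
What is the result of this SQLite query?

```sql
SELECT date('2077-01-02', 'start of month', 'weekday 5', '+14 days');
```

2077-01-15

`start of month` rewinds 2077-01-02 to 2077-01-01.
`weekday 5` advances to the next Friday; 2077-01-01 is already a Friday, so it stays at 2077-01-01.
Advancing 14 more days within January lands on 2077-01-15.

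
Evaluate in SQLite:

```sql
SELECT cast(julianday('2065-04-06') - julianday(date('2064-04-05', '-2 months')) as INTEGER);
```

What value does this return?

426

Adding -2 months to 2064-04-05 gives 2064-02-05.
24 days remain in February 2064 after the 5th (29 − 5).
Full months from March 2064 through March 2065 contribute their day counts.
Then 6 days into April 2065.
Total: 24 + 31 + 30 + 31 + 30 + 31 + 31 + 30 + 31 + 30 + 31 + 31 + 28 + 31 + 6 = 426.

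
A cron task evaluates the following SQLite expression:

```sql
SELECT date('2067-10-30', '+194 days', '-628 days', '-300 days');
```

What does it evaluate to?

Applying '+194 days' to 2067-10-30: counting 194 days forward gives 2068-05-11.
Applying '-628 days' to 2068-05-11: counting 628 days back gives 2066-08-22.
Applying '-300 days' to 2066-08-22: counting 300 days back gives 2065-10-26.

2065-10-26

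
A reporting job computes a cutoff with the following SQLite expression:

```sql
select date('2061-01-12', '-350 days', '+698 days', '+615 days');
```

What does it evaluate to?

2063-09-02

Applying '-350 days' to 2061-01-12: counting 350 days back gives 2060-01-28.
Applying '+698 days' to 2060-01-28: counting 698 days forward gives 2061-12-26.
Applying '+615 days' to 2061-12-26: counting 615 days forward gives 2063-09-02.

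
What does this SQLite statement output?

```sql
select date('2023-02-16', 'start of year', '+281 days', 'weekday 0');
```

2023-10-15

`start of year` rewinds 2023-02-16 to 2023-01-01.
Applying '+281 days' to 2023-01-01: counting 281 days forward gives 2023-10-09.
`weekday 0` advances to the next Sunday; 2023-10-09 is a Monday, so it moves forward to 2023-10-15.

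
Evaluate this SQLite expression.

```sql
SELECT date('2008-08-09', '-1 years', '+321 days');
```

Adding -1 year to 2008-08-09 gives 2007-08-09.
Applying '+321 days' to 2007-08-09: counting 321 days forward gives 2008-06-25.

2008-06-25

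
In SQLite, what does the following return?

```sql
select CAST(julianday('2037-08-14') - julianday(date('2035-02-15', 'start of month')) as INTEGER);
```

925

`start of month` rewinds 2035-02-15 to 2035-02-01.
27 days remain in February 2035 after the 1st (28 − 1).
Full months from March 2035 through July 2037 contribute their day counts.
Then 14 days into August 2037.
Total: 27 + 31 + 30 + 31 + 30 + 31 + 31 + 30 + 31 + 30 + 31 + 31 + 29 + 31 + 30 + 31 + 30 + 31 + 31 + 30 + 31 + 30 + 31 + 31 + 28 + 31 + 30 + 31 + 30 + 31 + 14 = 925.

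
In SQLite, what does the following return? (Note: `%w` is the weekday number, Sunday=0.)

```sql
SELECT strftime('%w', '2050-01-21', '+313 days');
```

3

First apply '+313 days': 2050-01-21 → 2050-11-30.
2050-11-30 is a Wednesday; with Sunday=0 that is 3.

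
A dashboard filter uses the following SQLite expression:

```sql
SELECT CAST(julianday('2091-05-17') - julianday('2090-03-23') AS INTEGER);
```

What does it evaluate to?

8 days remain in March 2090 after the 23rd (31 − 23).
Full months from April 2090 through April 2091 contribute their day counts.
Then 17 days into May 2091.
Total: 8 + 30 + 31 + 30 + 31 + 31 + 30 + 31 + 30 + 31 + 31 + 28 + 31 + 30 + 17 = 420.

420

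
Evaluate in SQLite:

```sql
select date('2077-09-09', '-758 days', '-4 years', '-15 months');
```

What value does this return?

2070-05-13

Applying '-758 days' to 2077-09-09: counting 758 days back gives 2075-08-13.
Adding -4 years to 2075-08-13 gives 2071-08-13.
Adding -15 months to 2071-08-13 gives 2070-05-13.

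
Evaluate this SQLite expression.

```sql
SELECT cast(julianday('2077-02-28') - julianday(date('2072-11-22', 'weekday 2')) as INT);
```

`weekday 2` advances to the next Tuesday; 2072-11-22 is already a Tuesday, so it stays at 2072-11-22.
8 days remain in November 2072 after the 22nd (30 − 22).
Full months from December 2072 through January 2077 contribute their day counts.
Then 28 days into February 2077.
Total: 8 + 31 + 31 + 28 + 31 + 30 + 31 + 30 + 31 + 31 + 30 + 31 + 30 + 31 + 31 + 28 + 31 + 30 + 31 + 30 + 31 + 31 + 30 + 31 + 30 + 31 + 31 + 28 + 31 + 30 + 31 + 30 + 31 + 31 + 30 + 31 + 30 + 31 + 31 + 29 + 31 + 30 + 31 + 30 + 31 + 31 + 30 + 31 + 30 + 31 + 31 + 28 = 1559.

1559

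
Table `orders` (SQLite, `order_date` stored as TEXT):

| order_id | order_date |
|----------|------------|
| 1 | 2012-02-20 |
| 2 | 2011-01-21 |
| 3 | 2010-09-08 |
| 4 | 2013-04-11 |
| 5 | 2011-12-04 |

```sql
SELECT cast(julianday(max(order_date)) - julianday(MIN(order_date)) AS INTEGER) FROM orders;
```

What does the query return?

946

MIN = 2010-09-08, MAX = 2013-04-11.
22 days remain in September 2010 after the 8th (30 − 8).
Full months from October 2010 through March 2013 contribute their day counts.
Then 11 days into April 2013.
Total: 22 + 31 + 30 + 31 + 31 + 28 + 31 + 30 + 31 + 30 + 31 + 31 + 30 + 31 + 30 + 31 + 31 + 29 + 31 + 30 + 31 + 30 + 31 + 31 + 30 + 31 + 30 + 31 + 31 + 28 + 31 + 11 = 946.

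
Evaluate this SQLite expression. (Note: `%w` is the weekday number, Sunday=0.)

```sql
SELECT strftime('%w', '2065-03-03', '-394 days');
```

0

First apply '-394 days': 2065-03-03 → 2064-02-03.
2064-02-03 is a Sunday; with Sunday=0 that is 0.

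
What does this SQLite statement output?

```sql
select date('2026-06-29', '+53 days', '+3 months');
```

Applying '+53 days' to 2026-06-29: counting 53 days forward gives 2026-08-21.
Adding +3 months to 2026-08-21 gives 2026-11-21.

2026-11-21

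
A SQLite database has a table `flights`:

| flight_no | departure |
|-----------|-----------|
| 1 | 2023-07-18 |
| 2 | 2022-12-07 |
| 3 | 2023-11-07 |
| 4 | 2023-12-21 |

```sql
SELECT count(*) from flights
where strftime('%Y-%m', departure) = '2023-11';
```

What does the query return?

1

Rows with year-month 2023-11: 2023-11-07 → 1.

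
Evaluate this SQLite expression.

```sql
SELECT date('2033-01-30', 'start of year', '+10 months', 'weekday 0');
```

`start of year` rewinds 2033-01-30 to 2033-01-01.
Adding +10 months to 2033-01-01 gives 2033-11-01.
`weekday 0` advances to the next Sunday; 2033-11-01 is a Tuesday, so it moves forward to 2033-11-06.

2033-11-06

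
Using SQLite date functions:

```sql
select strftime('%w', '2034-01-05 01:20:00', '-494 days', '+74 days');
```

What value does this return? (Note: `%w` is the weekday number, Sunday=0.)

4

First apply '-494 days', '+74 days': 2034-01-05 01:20:00 → 2032-11-11 01:20:00.
2032-11-11 is a Thursday; with Sunday=0 that is 4.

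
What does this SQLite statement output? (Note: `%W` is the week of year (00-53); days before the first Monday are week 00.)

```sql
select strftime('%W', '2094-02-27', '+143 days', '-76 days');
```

First apply '+143 days', '-76 days': 2094-02-27 → 2094-05-05.
2094-05-05 is a Wednesday. SQLite's %W counts Mondays since the year started; the result is 18.

18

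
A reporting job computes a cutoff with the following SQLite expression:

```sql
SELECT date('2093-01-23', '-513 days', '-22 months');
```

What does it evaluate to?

2089-10-29

Applying '-513 days' to 2093-01-23: counting 513 days back gives 2091-08-29.
Adding -22 months to 2091-08-29 gives 2089-10-29.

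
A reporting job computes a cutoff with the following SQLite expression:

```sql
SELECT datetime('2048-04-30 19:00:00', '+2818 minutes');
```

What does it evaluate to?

2818 minutes = 46h 58m; +2818 minutes from 2048-04-30 19:00:00 is 2048-05-02 17:58:00 (crosses midnight).

2048-05-02 17:58:00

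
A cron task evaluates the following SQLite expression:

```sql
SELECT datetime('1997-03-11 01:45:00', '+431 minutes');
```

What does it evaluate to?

431 minutes = 7h 11m; +431 minutes from 1997-03-11 01:45:00 is 1997-03-11 08:56:00.

1997-03-11 08:56:00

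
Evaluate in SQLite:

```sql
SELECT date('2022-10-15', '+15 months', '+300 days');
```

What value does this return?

2024-11-10

Adding +15 months to 2022-10-15 gives 2024-01-15.
Applying '+300 days' to 2024-01-15: counting 300 days forward gives 2024-11-10.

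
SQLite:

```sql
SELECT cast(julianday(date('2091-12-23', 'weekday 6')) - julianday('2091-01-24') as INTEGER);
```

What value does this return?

339

`weekday 6` advances to the next Saturday; 2091-12-23 is a Sunday, so it moves forward to 2091-12-29.
7 days remain in January 2091 after the 24th (31 − 24).
Full months from February 2091 through November 2091 contribute their day counts.
Then 29 days into December 2091.
Total: 7 + 28 + 31 + 30 + 31 + 30 + 31 + 31 + 30 + 31 + 30 + 29 = 339.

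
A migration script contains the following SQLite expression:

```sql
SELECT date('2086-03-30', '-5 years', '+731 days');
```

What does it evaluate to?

Adding -5 years to 2086-03-30 gives 2081-03-30.
Applying '+731 days' to 2081-03-30: counting 731 days forward gives 2083-03-31.

2083-03-31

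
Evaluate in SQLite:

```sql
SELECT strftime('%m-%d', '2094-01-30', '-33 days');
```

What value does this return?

12-28

First apply '-33 days': 2094-01-30 → 2093-12-28.
`%m-%d` extracts the month-day: 12-28.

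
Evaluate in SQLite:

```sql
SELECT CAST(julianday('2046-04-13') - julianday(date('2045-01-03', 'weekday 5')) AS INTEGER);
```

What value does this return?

462

`weekday 5` advances to the next Friday; 2045-01-03 is a Tuesday, so it moves forward to 2045-01-06.
25 days remain in January 2045 after the 6th (31 − 6).
Full months from February 2045 through March 2046 contribute their day counts.
Then 13 days into April 2046.
Total: 25 + 28 + 31 + 30 + 31 + 30 + 31 + 31 + 30 + 31 + 30 + 31 + 31 + 28 + 31 + 13 = 462.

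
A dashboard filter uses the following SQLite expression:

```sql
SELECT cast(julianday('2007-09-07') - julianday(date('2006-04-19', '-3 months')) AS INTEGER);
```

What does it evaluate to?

Adding -3 months to 2006-04-19 gives 2006-01-19.
12 days remain in January 2006 after the 19th (31 − 19).
Full months from February 2006 through August 2007 contribute their day counts.
Then 7 days into September 2007.
Total: 12 + 28 + 31 + 30 + 31 + 30 + 31 + 31 + 30 + 31 + 30 + 31 + 31 + 28 + 31 + 30 + 31 + 30 + 31 + 31 + 7 = 596.

596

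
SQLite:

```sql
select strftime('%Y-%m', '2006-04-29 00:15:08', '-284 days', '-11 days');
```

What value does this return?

First apply '-284 days', '-11 days': 2006-04-29 00:15:08 → 2005-07-08 00:15:08.
`%Y-%m` extracts the year-month: 2005-07.

2005-07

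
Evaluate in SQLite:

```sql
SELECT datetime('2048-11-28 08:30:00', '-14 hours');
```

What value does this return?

-14 hours from 2048-11-28 08:30:00 is 2048-11-27 18:30:00 (crosses midnight).

2048-11-27 18:30:00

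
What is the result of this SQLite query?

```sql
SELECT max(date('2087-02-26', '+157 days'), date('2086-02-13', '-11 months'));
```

date('2087-02-26', '+157 days') → 2087-08-02.
date('2086-02-13', '-11 months') → 2085-03-13.
Later of the two is 2087-08-02.

2087-08-02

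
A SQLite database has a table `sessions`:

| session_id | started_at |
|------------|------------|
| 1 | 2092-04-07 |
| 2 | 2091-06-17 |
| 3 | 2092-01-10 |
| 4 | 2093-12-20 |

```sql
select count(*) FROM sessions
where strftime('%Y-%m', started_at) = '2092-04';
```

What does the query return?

Rows with year-month 2092-04: 2092-04-07 → 1.

1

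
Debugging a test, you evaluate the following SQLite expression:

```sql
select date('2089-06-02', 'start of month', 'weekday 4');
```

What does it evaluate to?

`start of month` rewinds 2089-06-02 to 2089-06-01.
`weekday 4` advances to the next Thursday; 2089-06-01 is a Wednesday, so it moves forward to 2089-06-02.

2089-06-02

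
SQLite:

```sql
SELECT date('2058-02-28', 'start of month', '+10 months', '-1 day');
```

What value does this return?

2058-11-30

`start of month` rewinds 2058-02-28 to 2058-02-01.
Adding +10 months to 2058-02-01 gives 2058-12-01.
Going back 1 day from 2058-12-01 reaches 2058-11-30 (last day of November, 30 days).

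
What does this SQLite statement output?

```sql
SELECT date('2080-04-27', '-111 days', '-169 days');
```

2079-07-22

Applying '-111 days' to 2080-04-27: counting 111 days back gives 2080-01-07.
Applying '-169 days' to 2080-01-07: counting 169 days back gives 2079-07-22.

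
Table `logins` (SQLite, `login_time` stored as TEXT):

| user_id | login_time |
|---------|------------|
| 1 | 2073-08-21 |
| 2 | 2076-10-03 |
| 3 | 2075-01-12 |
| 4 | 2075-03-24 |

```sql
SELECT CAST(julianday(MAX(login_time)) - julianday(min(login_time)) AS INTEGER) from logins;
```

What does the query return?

MIN = 2073-08-21, MAX = 2076-10-03.
10 days remain in August 2073 after the 21st (31 − 21).
Full months from September 2073 through September 2076 contribute their day counts.
Then 3 days into October 2076.
Total: 10 + 30 + 31 + 30 + 31 + 31 + 28 + 31 + 30 + 31 + 30 + 31 + 31 + 30 + 31 + 30 + 31 + 31 + 28 + 31 + 30 + 31 + 30 + 31 + 31 + 30 + 31 + 30 + 31 + 31 + 29 + 31 + 30 + 31 + 30 + 31 + 31 + 30 + 3 = 1139.

1139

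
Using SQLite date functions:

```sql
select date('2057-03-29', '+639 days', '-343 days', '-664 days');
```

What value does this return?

Applying '+639 days' to 2057-03-29: counting 639 days forward gives 2058-12-28.
Applying '-343 days' to 2058-12-28: counting 343 days back gives 2058-01-19.
Applying '-664 days' to 2058-01-19: counting 664 days back gives 2056-03-26.

2056-03-26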